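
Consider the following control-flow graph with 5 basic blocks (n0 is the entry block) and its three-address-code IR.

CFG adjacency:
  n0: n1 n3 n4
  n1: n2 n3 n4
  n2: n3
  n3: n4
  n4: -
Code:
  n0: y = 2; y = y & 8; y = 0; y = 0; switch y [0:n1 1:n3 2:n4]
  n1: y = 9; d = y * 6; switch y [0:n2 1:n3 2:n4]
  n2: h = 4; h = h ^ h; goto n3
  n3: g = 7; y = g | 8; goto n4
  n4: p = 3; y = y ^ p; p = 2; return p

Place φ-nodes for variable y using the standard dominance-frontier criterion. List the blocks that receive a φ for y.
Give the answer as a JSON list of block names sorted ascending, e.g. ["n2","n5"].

idom tree: n1←n0 n2←n1 n3←n0 n4←n0
Dom∩ at merges:
  n3: preds {n0,n1,n2}: {n0} ∩ {n0,n1} ∩ {n0,n1,n2} = {n0}; idom=n0
  n4: preds {n0,n1,n3}: {n0} ∩ {n0,n1} ∩ {n0,n3} = {n0}; idom=n0

DF derivation:
  join n3 pred n0: · stop@n0
  join n3 pred n1: n1 stop@n0
  join n3 pred n2: n2→n1 stop@n0
  join n4 pred n0: · stop@n0
  join n4 pred n1: n1 stop@n0
  join n4 pred n3: n3 stop@n0
  DF(n0)=∅
  DF(n1)={n3,n4}
  DF(n2)={n3}
  DF(n3)={n4}
  DF(n4)=∅

φ for y: defs {n0,n1,n3,n4}
  DF⁺ = {n3,n4}

Answer: ["n3", "n4"]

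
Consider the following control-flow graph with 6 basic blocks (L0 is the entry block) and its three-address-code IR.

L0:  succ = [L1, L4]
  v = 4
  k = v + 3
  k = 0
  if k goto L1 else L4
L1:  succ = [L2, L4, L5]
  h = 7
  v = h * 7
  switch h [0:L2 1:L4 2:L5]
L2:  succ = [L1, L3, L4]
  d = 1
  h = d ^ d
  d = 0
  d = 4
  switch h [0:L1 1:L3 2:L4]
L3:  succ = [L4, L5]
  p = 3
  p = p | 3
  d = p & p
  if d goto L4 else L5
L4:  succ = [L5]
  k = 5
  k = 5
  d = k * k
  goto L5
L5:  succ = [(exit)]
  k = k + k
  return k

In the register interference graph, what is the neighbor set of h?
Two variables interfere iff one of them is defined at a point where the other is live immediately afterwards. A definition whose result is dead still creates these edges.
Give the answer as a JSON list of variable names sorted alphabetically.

Answer: ["d", "k", "v"]

Analysis:
def/use:
  L0: {k,v} / ∅
  L1: {h,v} / ∅
  L2: {d,h} / ∅
  L3: {d,p} / ∅
  L4: {d,k} / ∅
  L5: {k} / {k}

Backward fixpoint:
  L0: in=∅ out={k}
  L1: in={k} out={k}
  L2: in={k} out={k}
  L3: in={k} out={k}
  L4: in=∅ out={k}
  L5: in={k} out=∅

Interfere edges:
  d — {h,k}
  h — {d,k,v}
  k — {d,h,p,v}
  p — {k}
  v — {h,k}

N(h) = ["d", "k", "v"]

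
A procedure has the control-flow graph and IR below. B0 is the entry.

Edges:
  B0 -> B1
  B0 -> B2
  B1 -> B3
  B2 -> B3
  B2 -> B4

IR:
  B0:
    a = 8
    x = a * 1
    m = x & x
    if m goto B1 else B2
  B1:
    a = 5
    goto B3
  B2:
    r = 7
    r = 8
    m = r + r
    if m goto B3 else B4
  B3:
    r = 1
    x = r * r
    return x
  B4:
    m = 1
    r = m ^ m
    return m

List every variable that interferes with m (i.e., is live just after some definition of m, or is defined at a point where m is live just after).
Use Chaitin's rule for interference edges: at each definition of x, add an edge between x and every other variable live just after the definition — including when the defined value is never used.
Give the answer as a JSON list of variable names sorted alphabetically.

Answer: ["r"]

Derivation:
def/use:
  B0: def={a,m,x} ue=∅
  B1: def={a} ue=∅
  B2: def={m,r} ue=∅
  B3: def={r,x} ue=∅
  B4: def={m,r} ue=∅

Live sets:
  B0: in=∅ out=∅
  B1: in=∅ out=∅
  B2: in=∅ out=∅
  B3: in=∅ out=∅
  B4: in=∅ out=∅

Conflict graph:
  a: ∅
  m: {r}
  r: {m}
  x: ∅

N(m) = ["r"]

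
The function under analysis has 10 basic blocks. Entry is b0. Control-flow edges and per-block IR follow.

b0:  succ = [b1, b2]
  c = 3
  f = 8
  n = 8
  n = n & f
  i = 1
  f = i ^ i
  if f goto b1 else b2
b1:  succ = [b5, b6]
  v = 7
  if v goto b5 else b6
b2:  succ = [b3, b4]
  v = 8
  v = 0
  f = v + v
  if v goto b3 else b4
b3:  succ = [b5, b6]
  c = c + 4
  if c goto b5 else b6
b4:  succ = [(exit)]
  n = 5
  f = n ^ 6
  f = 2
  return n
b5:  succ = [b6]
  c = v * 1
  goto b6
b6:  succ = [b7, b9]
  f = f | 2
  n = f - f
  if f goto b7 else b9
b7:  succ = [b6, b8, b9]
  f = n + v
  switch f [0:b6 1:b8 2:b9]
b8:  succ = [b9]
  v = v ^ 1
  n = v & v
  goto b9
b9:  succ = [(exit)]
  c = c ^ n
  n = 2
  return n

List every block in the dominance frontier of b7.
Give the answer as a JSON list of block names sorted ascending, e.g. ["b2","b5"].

Answer: ["b6", "b9"]

Analysis:
idom tree: b1←b0 b2←b0 b3←b2 b4←b2 b5←b0 b6←b0 b7←b6 b8←b7 b9←b6
Join-block Dom:
  b5: preds {b1,b3}: {b0,b1} ∩ {b0,b2,b3} = {b0}; idom=b0
  b6: preds {b1,b3,b5,b7}: {b0,b1} ∩ {b0,b2,b3} ∩ {b0,b5} ∩ {b0,b6,b7} = {b0}; idom=b0
  b9: preds {b6,b7,b8}: {b0,b6} ∩ {b0,b6,b7} ∩ {b0,b6,b7,b8} = {b0,b6}; idom=b6

DF walk-up:
  b5←b1: walk b1 to b0
  b5←b3: walk b3→b2 to b0
  b6←b1: walk b1 to b0
  b6←b3: walk b3→b2 to b0
  b6←b5: walk b5 to b0
  b6←b7: walk b7→b6 to b0
  b9←b6: walk · to b6
  b9←b7: walk b7 to b6
  b9←b8: walk b8→b7 to b6
  DF(b0)=∅
  DF(b1)={b5,b6}
  DF(b2)={b5,b6}
  DF(b3)={b5,b6}
  DF(b4)=∅
  DF(b5)={b6}
  DF(b6)={b6}
  DF(b7)={b6,b9}
  DF(b8)={b9}
  DF(b9)=∅

DF(b7) = ["b6", "b9"]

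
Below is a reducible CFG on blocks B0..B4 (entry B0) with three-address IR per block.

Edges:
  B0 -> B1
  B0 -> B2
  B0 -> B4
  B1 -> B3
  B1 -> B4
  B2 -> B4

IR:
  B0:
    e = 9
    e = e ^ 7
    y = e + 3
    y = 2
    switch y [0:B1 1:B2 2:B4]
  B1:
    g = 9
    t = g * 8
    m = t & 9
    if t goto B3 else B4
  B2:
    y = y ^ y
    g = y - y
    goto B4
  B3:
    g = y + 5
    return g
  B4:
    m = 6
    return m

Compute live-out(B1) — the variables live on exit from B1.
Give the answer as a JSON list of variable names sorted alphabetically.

Block summaries:
  B0 def {e,y} use ∅
  B1 def {g,m,t} use ∅
  B2 def {g,y} use {y}
  B3 def {g} use {y}
  B4 def {m} use ∅

Backward fixpoint:
  B0: in=∅ out={y}
  B1: in={y} out={y}
  B2: in={y} out=∅
  B3: in={y} out=∅
  B4: in=∅ out=∅

live-out(B1) = ["y"]

Answer: ["y"]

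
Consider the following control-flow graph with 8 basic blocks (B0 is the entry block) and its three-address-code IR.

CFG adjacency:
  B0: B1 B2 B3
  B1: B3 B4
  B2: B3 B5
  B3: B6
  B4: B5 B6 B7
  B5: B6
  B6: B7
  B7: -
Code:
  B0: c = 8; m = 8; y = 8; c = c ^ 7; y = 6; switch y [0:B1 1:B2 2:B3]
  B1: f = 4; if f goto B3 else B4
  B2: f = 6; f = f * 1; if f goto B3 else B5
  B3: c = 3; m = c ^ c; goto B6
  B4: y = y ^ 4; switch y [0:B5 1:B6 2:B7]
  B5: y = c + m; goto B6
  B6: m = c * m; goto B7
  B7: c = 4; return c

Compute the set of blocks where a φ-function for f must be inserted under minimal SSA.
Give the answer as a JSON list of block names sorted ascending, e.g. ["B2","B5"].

idom tree: B1←B0 B2←B0 B3←B0 B4←B1 B5←B0 B6←B0 B7←B0
Dom∩ at merges:
  B3: preds {B0,B1,B2}: {B0} ∩ {B0,B1} ∩ {B0,B2} = {B0}; idom=B0
  B5: preds {B2,B4}: {B0,B2} ∩ {B0,B1,B4} = {B0}; idom=B0
  B6: preds {B3,B4,B5}: {B0,B3} ∩ {B0,B1,B4} ∩ {B0,B5} = {B0}; idom=B0
  B7: preds {B4,B6}: {B0,B1,B4} ∩ {B0,B6} = {B0}; idom=B0

DF walk-up:
  join B3 pred B0: · stop@B0
  join B3 pred B1: B1 stop@B0
  join B3 pred B2: B2 stop@B0
  join B5 pred B2: B2 stop@B0
  join B5 pred B4: B4→B1 stop@B0
  join B6 pred B3: B3 stop@B0
  join B6 pred B4: B4→B1 stop@B0
  join B6 pred B5: B5 stop@B0
  join B7 pred B4: B4→B1 stop@B0
  join B7 pred B6: B6 stop@B0
  DF(B0)=∅
  DF(B1)={B3,B5,B6,B7}
  DF(B2)={B3,B5}
  DF(B3)={B6}
  DF(B4)={B5,B6,B7}
  DF(B5)={B6}
  DF(B6)={B7}
  DF(B7)=∅

φ for f: defs {B1,B2}
  DF⁺ = {B3,B5,B6,B7}

Answer: ["B3", "B5", "B6", "B7"]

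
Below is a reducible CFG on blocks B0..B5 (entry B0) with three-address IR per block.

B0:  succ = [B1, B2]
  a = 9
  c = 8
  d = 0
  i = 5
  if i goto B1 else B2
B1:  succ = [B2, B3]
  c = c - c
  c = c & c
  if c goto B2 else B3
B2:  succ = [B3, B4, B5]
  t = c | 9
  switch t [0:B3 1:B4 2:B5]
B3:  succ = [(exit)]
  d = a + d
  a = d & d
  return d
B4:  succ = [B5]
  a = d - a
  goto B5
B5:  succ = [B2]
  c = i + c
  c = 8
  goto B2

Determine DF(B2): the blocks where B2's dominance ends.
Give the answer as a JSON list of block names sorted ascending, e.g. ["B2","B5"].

Answer: ["B2", "B3"]

Derivation:
idom tree: B1←B0 B2←B0 B3←B0 B4←B2 B5←B2
Join-block Dom:
  B2: preds {B0,B1,B5}: {B0} ∩ {B0,B1} ∩ {B0,B2,B5} = {B0}; idom=B0
  B3: preds {B1,B2}: {B0,B1} ∩ {B0,B2} = {B0}; idom=B0
  B5: preds {B2,B4}: {B0,B2} ∩ {B0,B2,B4} = {B0,B2}; idom=B2

DF derivation:
  B2←B0: walk · to B0
  B2←B1: walk B1 to B0
  B2←B5: walk B5→B2 to B0
  B3←B1: walk B1 to B0
  B3←B2: walk B2 to B0
  B5←B2: walk · to B2
  B5←B4: walk B4 to B2
  DF(B0)=∅
  DF(B1)={B2,B3}
  DF(B2)={B2,B3}
  DF(B3)=∅
  DF(B4)={B5}
  DF(B5)={B2}

DF(B2) = ["B2", "B3"]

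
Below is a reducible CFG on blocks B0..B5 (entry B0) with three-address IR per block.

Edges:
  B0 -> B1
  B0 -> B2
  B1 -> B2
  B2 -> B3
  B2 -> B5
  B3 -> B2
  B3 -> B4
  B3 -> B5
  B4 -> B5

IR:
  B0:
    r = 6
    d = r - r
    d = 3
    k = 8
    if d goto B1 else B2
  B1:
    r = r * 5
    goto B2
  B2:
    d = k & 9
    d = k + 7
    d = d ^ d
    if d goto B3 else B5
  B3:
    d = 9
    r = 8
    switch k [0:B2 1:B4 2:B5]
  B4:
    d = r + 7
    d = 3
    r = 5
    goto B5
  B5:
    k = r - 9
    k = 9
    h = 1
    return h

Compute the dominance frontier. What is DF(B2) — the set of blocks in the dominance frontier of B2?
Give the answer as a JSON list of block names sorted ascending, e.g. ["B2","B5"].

idom tree: B1←B0 B2←B0 B3←B2 B4←B3 B5←B2
Dom∩ at merges:
  B2: preds {B0,B1,B3}: {B0} ∩ {B0,B1} ∩ {B0,B2,B3} = {B0}; idom=B0
  B5: preds {B2,B3,B4}: {B0,B2} ∩ {B0,B2,B3} ∩ {B0,B2,B3,B4} = {B0,B2}; idom=B2

Frontier:
  join B2 pred B0: · stop@B0
  join B2 pred B1: B1 stop@B0
  join B2 pred B3: B3→B2 stop@B0
  join B5 pred B2: · stop@B2
  join B5 pred B3: B3 stop@B2
  join B5 pred B4: B4→B3 stop@B2
  B0 → ∅
  B1 → {B2}
  B2 → {B2}
  B3 → {B2,B5}
  B4 → {B5}
  B5 → ∅

DF(B2) = ["B2"]

Answer: ["B2"]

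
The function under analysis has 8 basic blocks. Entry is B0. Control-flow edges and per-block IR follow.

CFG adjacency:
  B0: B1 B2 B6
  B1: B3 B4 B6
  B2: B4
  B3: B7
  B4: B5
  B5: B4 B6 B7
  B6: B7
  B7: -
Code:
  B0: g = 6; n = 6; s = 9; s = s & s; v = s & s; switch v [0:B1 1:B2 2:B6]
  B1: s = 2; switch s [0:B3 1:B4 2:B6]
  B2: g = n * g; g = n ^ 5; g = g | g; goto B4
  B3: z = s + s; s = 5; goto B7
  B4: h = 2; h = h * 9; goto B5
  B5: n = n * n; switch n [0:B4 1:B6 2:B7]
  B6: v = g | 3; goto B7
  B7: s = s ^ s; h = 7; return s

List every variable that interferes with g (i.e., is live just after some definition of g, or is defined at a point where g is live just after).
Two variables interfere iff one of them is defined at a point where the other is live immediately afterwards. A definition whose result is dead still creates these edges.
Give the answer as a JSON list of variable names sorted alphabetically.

Per-block:
  B0: def={g,n,s,v} ue=∅
  B1: def={s} ue=∅
  B2: def={g} ue={g,n}
  B3: def={s,z} ue={s}
  B4: def={h} ue=∅
  B5: def={n} ue={n}
  B6: def={v} ue={g}
  B7: def={h,s} ue={s}

Backward fixpoint:
  live B0: ∅→{g,n,s}
  live B1: {g,n}→{g,n,s}
  live B2: {g,n,s}→{g,n,s}
  live B3: {s}→{s}
  live B4: {g,n,s}→{g,n,s}
  live B5: {g,n,s}→{g,n,s}
  live B6: {g,s}→{s}
  live B7: {s}→∅

Conflict graph:
  g↔{h,n,s,v}
  h↔{g,n,s}
  n↔{g,h,s,v}
  s↔{g,h,n,v}
  v↔{g,n,s}
  z↔∅

N(g) = ["h", "n", "s", "v"]

Answer: ["h", "n", "s", "v"]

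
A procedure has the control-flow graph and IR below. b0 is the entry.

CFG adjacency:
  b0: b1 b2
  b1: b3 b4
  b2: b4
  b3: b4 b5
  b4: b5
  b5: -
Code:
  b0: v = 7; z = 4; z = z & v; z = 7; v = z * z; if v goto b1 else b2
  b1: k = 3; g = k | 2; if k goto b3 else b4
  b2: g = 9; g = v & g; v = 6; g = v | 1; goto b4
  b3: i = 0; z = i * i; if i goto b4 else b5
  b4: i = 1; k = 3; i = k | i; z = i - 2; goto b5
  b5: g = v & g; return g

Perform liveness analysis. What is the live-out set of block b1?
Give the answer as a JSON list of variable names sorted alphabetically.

Per-block:
  b0 def {v,z} use ∅
  b1 def {g,k} use ∅
  b2 def {g,v} use {v}
  b3 def {i,z} use ∅
  b4 def {i,k,z} use ∅
  b5 def {g} use {g,v}

Liveness:
  live b0: ∅→{v}
  live b1: {v}→{g,v}
  live b2: {v}→{g,v}
  live b3: {g,v}→{g,v}
  live b4: {g,v}→{g,v}
  live b5: {g,v}→∅

live-out(b1) = ["g", "v"]

Answer: ["g", "v"]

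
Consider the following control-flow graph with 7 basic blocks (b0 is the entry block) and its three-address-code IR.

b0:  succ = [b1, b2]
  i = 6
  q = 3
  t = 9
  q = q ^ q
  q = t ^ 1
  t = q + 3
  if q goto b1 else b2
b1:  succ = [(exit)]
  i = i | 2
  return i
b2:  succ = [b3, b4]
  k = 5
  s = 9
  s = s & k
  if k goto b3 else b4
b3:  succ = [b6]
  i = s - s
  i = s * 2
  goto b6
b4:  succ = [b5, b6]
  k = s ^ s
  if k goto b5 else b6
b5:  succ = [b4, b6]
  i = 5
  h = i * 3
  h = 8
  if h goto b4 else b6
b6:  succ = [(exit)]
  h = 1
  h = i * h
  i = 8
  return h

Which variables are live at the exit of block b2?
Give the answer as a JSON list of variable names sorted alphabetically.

def/use:
  b0: def={i,q,t} ue=∅
  b1: def={i} ue={i}
  b2: def={k,s} ue=∅
  b3: def={i} ue={s}
  b4: def={k} ue={s}
  b5: def={h,i} ue=∅
  b6: def={h,i} ue={i}

Backward fixpoint:
  live b0: ∅→{i}
  live b1: {i}→∅
  live b2: {i}→{i,s}
  live b3: {s}→{i}
  live b4: {i,s}→{i,s}
  live b5: {s}→{i,s}
  live b6: {i}→∅

live-out(b2) = ["i", "s"]

Answer: ["i", "s"]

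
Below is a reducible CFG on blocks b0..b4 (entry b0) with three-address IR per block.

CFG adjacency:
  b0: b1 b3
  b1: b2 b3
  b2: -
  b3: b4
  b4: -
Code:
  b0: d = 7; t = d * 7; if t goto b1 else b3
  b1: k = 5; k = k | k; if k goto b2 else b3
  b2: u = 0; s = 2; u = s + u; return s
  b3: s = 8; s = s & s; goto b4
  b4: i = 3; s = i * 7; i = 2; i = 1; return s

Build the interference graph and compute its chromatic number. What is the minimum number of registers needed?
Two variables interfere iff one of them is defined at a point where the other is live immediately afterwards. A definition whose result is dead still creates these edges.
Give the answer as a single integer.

Per-block:
  b0: {d,t} / ∅
  b1: {k} / ∅
  b2: {s,u} / ∅
  b3: {s} / ∅
  b4: {i,s} / ∅

Backward fixpoint:
  b0: in=∅ out=∅
  b1: in=∅ out=∅
  b2: in=∅ out=∅
  b3: in=∅ out=∅
  b4: in=∅ out=∅

Interfere edges:
  d — ∅
  i — {s}
  k — ∅
  s — {i,u}
  t — ∅
  u — {s}

Chromatic number:
  clique {i,s} ⇒ need ≥ 2
  assign d→c0 i→c1 k→c0 s→c0 t→c0 u→c1 — no edge inside a register ⇒ χ ≤ 2
  χ = 2

Answer: 2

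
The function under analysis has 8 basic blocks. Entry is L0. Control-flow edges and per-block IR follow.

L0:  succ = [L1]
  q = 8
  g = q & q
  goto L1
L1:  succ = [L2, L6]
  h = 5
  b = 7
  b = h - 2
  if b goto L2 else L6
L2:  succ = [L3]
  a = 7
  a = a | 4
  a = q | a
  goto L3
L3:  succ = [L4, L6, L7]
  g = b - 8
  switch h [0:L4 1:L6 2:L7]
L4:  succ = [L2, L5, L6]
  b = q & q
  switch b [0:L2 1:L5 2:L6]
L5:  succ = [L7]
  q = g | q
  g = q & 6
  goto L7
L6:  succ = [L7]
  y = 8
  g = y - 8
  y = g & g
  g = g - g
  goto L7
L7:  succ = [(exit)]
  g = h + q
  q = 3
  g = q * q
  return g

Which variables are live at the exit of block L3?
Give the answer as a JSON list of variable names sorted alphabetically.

Answer: ["g", "h", "q"]

Working:
def/use:
  L0: {g,q} / ∅
  L1: {b,h} / ∅
  L2: {a} / {q}
  L3: {g} / {b,h}
  L4: {b} / {q}
  L5: {g,q} / {g,q}
  L6: {g,y} / ∅
  L7: {g,q} / {h,q}

Liveness:
  live L0: ∅→{q}
  live L1: {q}→{b,h,q}
  live L2: {b,h,q}→{b,h,q}
  live L3: {b,h,q}→{g,h,q}
  live L4: {g,h,q}→{b,g,h,q}
  live L5: {g,h,q}→{h,q}
  live L6: {h,q}→{h,q}
  live L7: {h,q}→∅

live-out(L3) = ["g", "h", "q"]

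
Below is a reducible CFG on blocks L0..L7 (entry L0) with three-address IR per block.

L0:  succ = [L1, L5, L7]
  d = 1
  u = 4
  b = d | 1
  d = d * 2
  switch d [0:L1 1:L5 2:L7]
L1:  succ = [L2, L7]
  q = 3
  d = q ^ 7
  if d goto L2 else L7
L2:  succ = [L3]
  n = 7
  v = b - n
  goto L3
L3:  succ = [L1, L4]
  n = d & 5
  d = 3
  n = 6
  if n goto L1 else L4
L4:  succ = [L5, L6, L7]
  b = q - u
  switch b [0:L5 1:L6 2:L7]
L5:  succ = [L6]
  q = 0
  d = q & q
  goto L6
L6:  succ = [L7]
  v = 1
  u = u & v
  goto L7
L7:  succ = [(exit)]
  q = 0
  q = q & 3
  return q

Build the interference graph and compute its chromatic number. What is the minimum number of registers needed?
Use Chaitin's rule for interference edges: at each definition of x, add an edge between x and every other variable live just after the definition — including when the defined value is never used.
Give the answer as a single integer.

Per-block:
  L0 def {b,d,u} use ∅
  L1 def {d,q} use ∅
  L2 def {n,v} use {b}
  L3 def {d,n} use {d}
  L4 def {b} use {q,u}
  L5 def {d,q} use ∅
  L6 def {u,v} use {u}
  L7 def {q} use ∅

Backward fixpoint:
  L0: in=∅ out={b,u}
  L1: in={b,u} out={b,d,q,u}
  L2: in={b,d,q,u} out={b,d,q,u}
  L3: in={b,d,q,u} out={b,q,u}
  L4: in={q,u} out={u}
  L5: in={u} out={u}
  L6: in={u} out=∅
  L7: in=∅ out=∅

Conflict graph:
  b: {d,n,q,u,v}
  d: {b,n,q,u,v}
  n: {b,d,q,u}
  q: {b,d,n,u,v}
  u: {b,d,n,q,v}
  v: {b,d,q,u}

Registers:
  clique {b,d,n,q,u} ⇒ need ≥ 5
  5-colouring: r0={b}  r1={d}  r2={q}  r3={u}  r4={n,v}
  χ = 5

Answer: 5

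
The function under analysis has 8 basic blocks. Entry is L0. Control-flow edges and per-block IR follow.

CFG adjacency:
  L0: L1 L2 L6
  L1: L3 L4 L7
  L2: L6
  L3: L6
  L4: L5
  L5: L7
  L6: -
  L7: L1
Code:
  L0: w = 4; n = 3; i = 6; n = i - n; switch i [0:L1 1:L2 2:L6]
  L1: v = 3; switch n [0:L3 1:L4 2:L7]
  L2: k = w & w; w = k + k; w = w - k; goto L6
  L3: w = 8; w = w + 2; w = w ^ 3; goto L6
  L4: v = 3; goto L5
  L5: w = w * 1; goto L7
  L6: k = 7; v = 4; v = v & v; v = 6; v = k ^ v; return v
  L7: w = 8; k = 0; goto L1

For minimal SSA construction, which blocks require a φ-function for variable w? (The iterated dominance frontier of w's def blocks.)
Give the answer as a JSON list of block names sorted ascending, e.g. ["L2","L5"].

idom tree: L1←L0 L2←L0 L3←L1 L4←L1 L5←L4 L6←L0 L7←L1
Dom at joins:
  L1: preds {L0,L7}: {L0} ∩ {L0,L1,L7} = {L0}; idom=L0
  L6: preds {L0,L2,L3}: {L0} ∩ {L0,L2} ∩ {L0,L1,L3} = {L0}; idom=L0
  L7: preds {L1,L5}: {L0,L1} ∩ {L0,L1,L4,L5} = {L0,L1}; idom=L1

DF derivation:
  join L1 pred L0: · stop@L0
  join L1 pred L7: L7→L1 stop@L0
  join L6 pred L0: · stop@L0
  join L6 pred L2: L2 stop@L0
  join L6 pred L3: L3→L1 stop@L0
  join L7 pred L1: · stop@L1
  join L7 pred L5: L5→L4 stop@L1
  L0: DF=∅
  L1: DF={L1,L6}
  L2: DF={L6}
  L3: DF={L6}
  L4: DF={L7}
  L5: DF={L7}
  L6: DF=∅
  L7: DF={L1}

φ for w: defs {L0,L2,L3,L5,L7}
  DF⁺ = {L1,L6,L7}

Answer: ["L1", "L6", "L7"]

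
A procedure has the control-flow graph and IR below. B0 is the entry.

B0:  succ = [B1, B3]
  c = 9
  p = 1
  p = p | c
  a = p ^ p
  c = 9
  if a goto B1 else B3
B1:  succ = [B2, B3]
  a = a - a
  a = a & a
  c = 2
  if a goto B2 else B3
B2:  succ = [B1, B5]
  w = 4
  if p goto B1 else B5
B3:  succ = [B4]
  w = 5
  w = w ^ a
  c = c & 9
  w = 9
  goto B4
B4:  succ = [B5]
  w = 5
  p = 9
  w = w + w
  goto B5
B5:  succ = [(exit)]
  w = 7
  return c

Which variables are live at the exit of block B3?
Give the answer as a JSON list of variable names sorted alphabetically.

Block summaries:
  B0 def {a,c,p} use ∅
  B1 def {a,c} use {a}
  B2 def {w} use {p}
  B3 def {c,w} use {a,c}
  B4 def {p,w} use ∅
  B5 def {w} use {c}

Backward fixpoint:
  B0: in=∅ out={a,c,p}
  B1: in={a,p} out={a,c,p}
  B2: in={a,c,p} out={a,c,p}
  B3: in={a,c} out={c}
  B4: in={c} out={c}
  B5: in={c} out=∅

live-out(B3) = ["c"]

Answer: ["c"]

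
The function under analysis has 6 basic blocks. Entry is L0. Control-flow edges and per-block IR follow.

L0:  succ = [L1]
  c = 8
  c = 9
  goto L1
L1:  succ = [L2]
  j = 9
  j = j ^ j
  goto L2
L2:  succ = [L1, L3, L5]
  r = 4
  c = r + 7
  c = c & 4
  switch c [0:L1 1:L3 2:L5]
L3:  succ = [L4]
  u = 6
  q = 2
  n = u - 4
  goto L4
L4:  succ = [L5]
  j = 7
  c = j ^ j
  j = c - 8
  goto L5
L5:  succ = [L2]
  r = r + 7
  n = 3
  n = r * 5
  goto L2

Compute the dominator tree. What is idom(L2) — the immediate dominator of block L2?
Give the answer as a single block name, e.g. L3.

idom tree: L1←L0 L2←L1 L3←L2 L4←L3 L5←L2
Join-block Dom:
  L1: preds {L0,L2}: {L0} ∩ {L0,L1,L2} = {L0}; idom=L0
  L2: preds {L1,L5}: {L0,L1} ∩ {L0,L1,L2,L5} = {L0,L1}; idom=L1
  L5: preds {L2,L4}: {L0,L1,L2} ∩ {L0,L1,L2,L3,L4} = {L0,L1,L2}; idom=L2

idom(L2) = L1

Answer: L1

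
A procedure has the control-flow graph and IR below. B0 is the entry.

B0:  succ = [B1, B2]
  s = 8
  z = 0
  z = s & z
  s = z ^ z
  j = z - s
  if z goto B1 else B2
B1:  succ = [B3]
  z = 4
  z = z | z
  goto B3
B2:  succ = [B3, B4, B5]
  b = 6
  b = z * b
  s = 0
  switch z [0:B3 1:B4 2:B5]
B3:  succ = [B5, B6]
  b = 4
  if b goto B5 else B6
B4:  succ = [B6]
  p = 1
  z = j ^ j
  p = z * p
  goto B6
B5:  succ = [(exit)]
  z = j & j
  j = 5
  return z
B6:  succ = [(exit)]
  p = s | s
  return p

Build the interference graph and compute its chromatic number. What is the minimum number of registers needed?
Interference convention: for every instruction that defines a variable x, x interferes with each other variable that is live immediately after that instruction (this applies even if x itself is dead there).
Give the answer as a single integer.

Answer: 4

Derivation:
Per-block:
  B0: def={j,s,z} ue=∅
  B1: def={z} ue=∅
  B2: def={b,s} ue={z}
  B3: def={b} ue=∅
  B4: def={p,z} ue={j}
  B5: def={j,z} ue={j}
  B6: def={p} ue={s}

Live sets:
  B0: in=∅ out={j,s,z}
  B1: in={j,s} out={j,s}
  B2: in={j,z} out={j,s}
  B3: in={j,s} out={j,s}
  B4: in={j,s} out={s}
  B5: in={j} out=∅
  B6: in={s} out=∅

Interference:
  b: {j,s,z}
  j: {b,p,s,z}
  p: {j,s,z}
  s: {b,j,p,z}
  z: {b,j,p,s}

Colouring:
  {b,j,s,z} pairwise interfere (4-clique) ⇒ χ ≥ 4
  4-colouring: c0={j}  c1={s}  c2={z}  c3={b,p}
  χ = 4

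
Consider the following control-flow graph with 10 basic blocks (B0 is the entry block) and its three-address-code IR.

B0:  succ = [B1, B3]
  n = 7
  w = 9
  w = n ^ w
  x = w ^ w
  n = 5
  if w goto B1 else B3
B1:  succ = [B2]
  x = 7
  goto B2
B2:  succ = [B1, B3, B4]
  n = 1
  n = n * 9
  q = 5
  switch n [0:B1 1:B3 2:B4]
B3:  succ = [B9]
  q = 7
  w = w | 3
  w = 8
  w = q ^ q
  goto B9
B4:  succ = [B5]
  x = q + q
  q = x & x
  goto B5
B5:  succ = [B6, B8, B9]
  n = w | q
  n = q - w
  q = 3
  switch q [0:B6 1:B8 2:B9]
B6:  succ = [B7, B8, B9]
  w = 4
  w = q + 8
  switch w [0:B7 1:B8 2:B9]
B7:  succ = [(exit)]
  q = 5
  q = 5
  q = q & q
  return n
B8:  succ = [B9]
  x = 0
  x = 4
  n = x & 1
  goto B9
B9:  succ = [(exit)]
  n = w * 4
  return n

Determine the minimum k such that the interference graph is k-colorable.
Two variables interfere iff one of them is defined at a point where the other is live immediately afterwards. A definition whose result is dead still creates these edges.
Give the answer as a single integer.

Block summaries:
  B0 def {n,w,x} use ∅
  B1 def {x} use ∅
  B2 def {n,q} use ∅
  B3 def {q,w} use {w}
  B4 def {q,x} use {q}
  B5 def {n,q} use {q,w}
  B6 def {w} use {q}
  B7 def {q} use {n}
  B8 def {n,x} use ∅
  B9 def {n} use {w}

Backward fixpoint:
  live B0: ∅→{w}
  live B1: {w}→{w}
  live B2: {w}→{q,w}
  live B3: {w}→{w}
  live B4: {q,w}→{q,w}
  live B5: {q,w}→{n,q,w}
  live B6: {n,q}→{n,w}
  live B7: {n}→∅
  live B8: {w}→{w}
  live B9: {w}→∅

Conflict graph:
  n: {q,w}
  q: {n,w}
  w: {n,q,x}
  x: {w}

Registers:
  lower bound: {n,q,w} mutually conflict ⇒ χ ≥ 3
  3-colouring: R0={w}  R1={n,x}  R2={q}
  χ = 3

Answer: 3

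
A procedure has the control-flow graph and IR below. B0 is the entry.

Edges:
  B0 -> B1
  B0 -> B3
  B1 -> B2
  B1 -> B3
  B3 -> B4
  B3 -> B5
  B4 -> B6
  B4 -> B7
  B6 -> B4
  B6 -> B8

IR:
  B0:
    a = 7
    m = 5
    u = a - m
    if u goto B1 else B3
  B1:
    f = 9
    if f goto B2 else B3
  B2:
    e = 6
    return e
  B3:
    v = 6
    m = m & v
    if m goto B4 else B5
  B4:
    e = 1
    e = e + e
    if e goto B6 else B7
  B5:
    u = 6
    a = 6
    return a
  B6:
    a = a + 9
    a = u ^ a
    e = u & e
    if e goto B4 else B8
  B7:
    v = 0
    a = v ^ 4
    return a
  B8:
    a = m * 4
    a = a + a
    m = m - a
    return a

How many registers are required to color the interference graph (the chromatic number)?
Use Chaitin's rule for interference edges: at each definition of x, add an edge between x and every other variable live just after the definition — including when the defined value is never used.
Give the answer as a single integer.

def/use:
  B0 def {a,m,u} use ∅
  B1 def {f} use ∅
  B2 def {e} use ∅
  B3 def {m,v} use {m}
  B4 def {e} use ∅
  B5 def {a,u} use ∅
  B6 def {a,e} use {a,e,u}
  B7 def {a,v} use ∅
  B8 def {a,m} use {m}

Liveness:
  B0: in=∅ out={a,m,u}
  B1: in={a,m,u} out={a,m,u}
  B2: in=∅ out=∅
  B3: in={a,m,u} out={a,m,u}
  B4: in={a,m,u} out={a,e,m,u}
  B5: in=∅ out=∅
  B6: in={a,e,m,u} out={a,m,u}
  B7: in=∅ out=∅
  B8: in={m} out=∅

Interfere edges:
  a — {e,f,m,u,v}
  e — {a,m,u}
  f — {a,m,u}
  m — {a,e,f,u,v}
  u — {a,e,f,m,v}
  v — {a,m,u}

Registers:
  clique {a,e,m,u} ⇒ need ≥ 4
  4-colouring: r0={a}  r1={m}  r2={u}  r3={e,f,v}
  χ = 4

Answer: 4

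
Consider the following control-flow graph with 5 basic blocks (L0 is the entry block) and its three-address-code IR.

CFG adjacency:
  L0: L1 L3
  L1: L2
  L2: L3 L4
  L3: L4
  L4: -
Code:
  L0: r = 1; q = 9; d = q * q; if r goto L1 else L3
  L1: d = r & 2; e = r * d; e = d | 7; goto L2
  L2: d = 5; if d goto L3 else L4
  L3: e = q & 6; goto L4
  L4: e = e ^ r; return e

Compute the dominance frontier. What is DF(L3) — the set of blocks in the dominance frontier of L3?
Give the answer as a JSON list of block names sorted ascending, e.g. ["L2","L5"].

Answer: ["L4"]

Derivation:
idom tree: L1←L0 L2←L1 L3←L0 L4←L0
Join-block Dom:
  L3: preds {L0,L2}: {L0} ∩ {L0,L1,L2} = {L0}; idom=L0
  L4: preds {L2,L3}: {L0,L1,L2} ∩ {L0,L3} = {L0}; idom=L0

Frontier:
  L3←L0: walk · to L0
  L3←L2: walk L2→L1 to L0
  L4←L2: walk L2→L1 to L0
  L4←L3: walk L3 to L0
  L0 → ∅
  L1 → {L3,L4}
  L2 → {L3,L4}
  L3 → {L4}
  L4 → ∅

DF(L3) = ["L4"]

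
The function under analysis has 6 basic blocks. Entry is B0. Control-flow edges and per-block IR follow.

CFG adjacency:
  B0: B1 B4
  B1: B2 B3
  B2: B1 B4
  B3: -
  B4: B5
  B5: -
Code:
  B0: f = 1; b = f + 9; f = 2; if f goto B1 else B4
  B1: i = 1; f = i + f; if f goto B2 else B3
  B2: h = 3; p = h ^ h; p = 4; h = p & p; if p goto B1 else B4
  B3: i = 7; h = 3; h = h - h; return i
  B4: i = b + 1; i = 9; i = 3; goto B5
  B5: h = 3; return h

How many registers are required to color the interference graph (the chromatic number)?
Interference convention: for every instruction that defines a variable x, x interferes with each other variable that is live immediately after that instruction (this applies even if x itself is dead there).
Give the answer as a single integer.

Block summaries:
  B0 def {b,f} use ∅
  B1 def {f,i} use {f}
  B2 def {h,p} use ∅
  B3 def {h,i} use ∅
  B4 def {i} use {b}
  B5 def {h} use ∅

Backward fixpoint:
  live B0: ∅→{b,f}
  live B1: {b,f}→{b,f}
  live B2: {b,f}→{b,f}
  live B3: ∅→∅
  live B4: {b}→∅
  live B5: ∅→∅

Interfere edges:
  b↔{f,h,i,p}
  f↔{b,h,i,p}
  h↔{b,f,i,p}
  i↔{b,f,h}
  p↔{b,f,h}

Chromatic number:
  {b,f,h,i} pairwise interfere (4-clique) ⇒ χ ≥ 4
  4-colouring: R0={b}  R1={f}  R2={h}  R3={i,p}
  χ = 4

Answer: 4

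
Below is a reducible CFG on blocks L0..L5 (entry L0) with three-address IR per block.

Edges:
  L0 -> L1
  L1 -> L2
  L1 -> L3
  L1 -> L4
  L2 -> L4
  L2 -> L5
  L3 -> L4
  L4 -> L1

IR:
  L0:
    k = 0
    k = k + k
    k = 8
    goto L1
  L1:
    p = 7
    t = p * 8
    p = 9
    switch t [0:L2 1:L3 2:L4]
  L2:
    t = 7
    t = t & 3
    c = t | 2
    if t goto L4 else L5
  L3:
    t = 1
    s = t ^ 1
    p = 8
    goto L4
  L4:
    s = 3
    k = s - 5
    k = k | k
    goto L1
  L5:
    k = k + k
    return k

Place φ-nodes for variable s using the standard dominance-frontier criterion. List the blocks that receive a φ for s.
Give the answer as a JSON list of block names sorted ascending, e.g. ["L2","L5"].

Answer: ["L1", "L4"]

Working:
idom tree: L1←L0 L2←L1 L3←L1 L4←L1 L5←L2
Dom∩ at merges:
  L1: preds {L0,L4}: {L0} ∩ {L0,L1,L4} = {L0}; idom=L0
  L4: preds {L1,L2,L3}: {L0,L1} ∩ {L0,L1,L2} ∩ {L0,L1,L3} = {L0,L1}; idom=L1

DF derivation:
  join L1 pred L0: · stop@L0
  join L1 pred L4: L4→L1 stop@L0
  join L4 pred L1: · stop@L1
  join L4 pred L2: L2 stop@L1
  join L4 pred L3: L3 stop@L1
  L0 → ∅
  L1 → {L1}
  L2 → {L4}
  L3 → {L4}
  L4 → {L1}
  L5 → ∅

φ for s: defs {L3,L4}
  DF⁺ = {L1,L4}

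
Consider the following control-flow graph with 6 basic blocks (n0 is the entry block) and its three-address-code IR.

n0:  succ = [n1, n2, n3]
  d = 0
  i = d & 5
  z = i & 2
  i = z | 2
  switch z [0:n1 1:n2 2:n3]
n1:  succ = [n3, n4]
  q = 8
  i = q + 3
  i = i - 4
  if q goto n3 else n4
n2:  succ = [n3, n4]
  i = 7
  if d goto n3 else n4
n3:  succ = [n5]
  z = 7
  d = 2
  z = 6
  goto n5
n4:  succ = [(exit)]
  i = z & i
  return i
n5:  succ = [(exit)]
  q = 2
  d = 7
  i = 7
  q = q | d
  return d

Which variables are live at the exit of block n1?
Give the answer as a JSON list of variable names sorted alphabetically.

Answer: ["i", "z"]

Derivation:
Per-block:
  n0 def {d,i,z} use ∅
  n1 def {i,q} use ∅
  n2 def {i} use {d}
  n3 def {d,z} use ∅
  n4 def {i} use {i,z}
  n5 def {d,i,q} use ∅

Backward fixpoint:
  n0: in=∅ out={d,z}
  n1: in={z} out={i,z}
  n2: in={d,z} out={i,z}
  n3: in=∅ out=∅
  n4: in={i,z} out=∅
  n5: in=∅ out=∅

live-out(n1) = ["i", "z"]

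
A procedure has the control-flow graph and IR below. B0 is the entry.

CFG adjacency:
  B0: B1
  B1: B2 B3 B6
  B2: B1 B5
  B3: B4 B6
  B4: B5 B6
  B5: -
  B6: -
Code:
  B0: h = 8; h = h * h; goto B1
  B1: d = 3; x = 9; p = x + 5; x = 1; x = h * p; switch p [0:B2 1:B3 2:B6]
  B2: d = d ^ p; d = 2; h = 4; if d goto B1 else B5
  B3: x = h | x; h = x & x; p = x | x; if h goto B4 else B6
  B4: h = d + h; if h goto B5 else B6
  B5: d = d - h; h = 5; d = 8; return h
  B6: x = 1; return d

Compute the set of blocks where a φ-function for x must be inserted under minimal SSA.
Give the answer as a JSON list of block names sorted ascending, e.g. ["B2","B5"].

Answer: ["B1", "B5", "B6"]

Working:
idom tree: B1←B0 B2←B1 B3←B1 B4←B3 B5←B1 B6←B1
Dom∩ at merges:
  B1: preds {B0,B2}: {B0} ∩ {B0,B1,B2} = {B0}; idom=B0
  B5: preds {B2,B4}: {B0,B1,B2} ∩ {B0,B1,B3,B4} = {B0,B1}; idom=B1
  B6: preds {B1,B3,B4}: {B0,B1} ∩ {B0,B1,B3} ∩ {B0,B1,B3,B4} = {B0,B1}; idom=B1

DF walk-up:
  join B1 pred B0: · stop@B0
  join B1 pred B2: B2→B1 stop@B0
  join B5 pred B2: B2 stop@B1
  join B5 pred B4: B4→B3 stop@B1
  join B6 pred B1: · stop@B1
  join B6 pred B3: B3 stop@B1
  join B6 pred B4: B4→B3 stop@B1
  B0: DF=∅
  B1: DF={B1}
  B2: DF={B1,B5}
  B3: DF={B5,B6}
  B4: DF={B5,B6}
  B5: DF=∅
  B6: DF=∅

φ for x: defs {B1,B3,B6}
  DF⁺ = {B1,B5,B6}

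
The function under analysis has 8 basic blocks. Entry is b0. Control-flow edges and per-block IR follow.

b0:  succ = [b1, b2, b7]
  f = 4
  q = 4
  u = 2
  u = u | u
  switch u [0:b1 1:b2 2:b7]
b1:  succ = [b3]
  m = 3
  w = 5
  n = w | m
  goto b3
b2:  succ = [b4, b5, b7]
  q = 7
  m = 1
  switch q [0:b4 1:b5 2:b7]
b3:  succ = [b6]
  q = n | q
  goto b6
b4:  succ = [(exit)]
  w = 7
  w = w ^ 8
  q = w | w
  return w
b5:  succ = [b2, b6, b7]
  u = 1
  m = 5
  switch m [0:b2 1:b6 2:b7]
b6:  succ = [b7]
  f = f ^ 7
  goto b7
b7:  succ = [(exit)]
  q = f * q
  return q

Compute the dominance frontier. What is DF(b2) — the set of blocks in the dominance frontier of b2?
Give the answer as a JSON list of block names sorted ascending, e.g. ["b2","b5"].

idom tree: b1←b0 b2←b0 b3←b1 b4←b2 b5←b2 b6←b0 b7←b0
Dom∩ at merges:
  b2: preds {b0,b5}: {b0} ∩ {b0,b2,b5} = {b0}; idom=b0
  b6: preds {b3,b5}: {b0,b1,b3} ∩ {b0,b2,b5} = {b0}; idom=b0
  b7: preds {b0,b2,b5,b6}: {b0} ∩ {b0,b2} ∩ {b0,b2,b5} ∩ {b0,b6} = {b0}; idom=b0

Frontier:
  join b2 pred b0: · stop@b0
  join b2 pred b5: b5→b2 stop@b0
  join b6 pred b3: b3→b1 stop@b0
  join b6 pred b5: b5→b2 stop@b0
  join b7 pred b0: · stop@b0
  join b7 pred b2: b2 stop@b0
  join b7 pred b5: b5→b2 stop@b0
  join b7 pred b6: b6 stop@b0
  b0: DF=∅
  b1: DF={b6}
  b2: DF={b2,b6,b7}
  b3: DF={b6}
  b4: DF=∅
  b5: DF={b2,b6,b7}
  b6: DF={b7}
  b7: DF=∅

DF(b2) = ["b2", "b6", "b7"]

Answer: ["b2", "b6", "b7"]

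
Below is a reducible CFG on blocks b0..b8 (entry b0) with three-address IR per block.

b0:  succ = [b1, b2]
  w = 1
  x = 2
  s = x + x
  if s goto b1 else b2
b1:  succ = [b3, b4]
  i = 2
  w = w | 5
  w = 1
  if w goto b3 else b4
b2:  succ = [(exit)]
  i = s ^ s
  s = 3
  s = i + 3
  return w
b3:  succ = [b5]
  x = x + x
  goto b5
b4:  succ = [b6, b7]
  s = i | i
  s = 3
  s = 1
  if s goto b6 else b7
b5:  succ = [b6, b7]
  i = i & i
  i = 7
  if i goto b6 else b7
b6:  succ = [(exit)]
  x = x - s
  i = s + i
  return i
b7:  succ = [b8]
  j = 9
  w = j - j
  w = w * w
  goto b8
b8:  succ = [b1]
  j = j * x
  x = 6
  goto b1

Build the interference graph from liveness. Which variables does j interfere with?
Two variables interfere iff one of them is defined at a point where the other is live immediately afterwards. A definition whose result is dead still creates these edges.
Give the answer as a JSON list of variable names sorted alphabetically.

def/use:
  b0 def {s,w,x} use ∅
  b1 def {i,w} use {w}
  b2 def {i,s} use {s,w}
  b3 def {x} use {x}
  b4 def {s} use {i}
  b5 def {i} use {i}
  b6 def {i,x} use {i,s,x}
  b7 def {j,w} use ∅
  b8 def {j,x} use {j,x}

Live sets:
  live b0: ∅→{s,w,x}
  live b1: {s,w,x}→{i,s,x}
  live b2: {s,w}→∅
  live b3: {i,s,x}→{i,s,x}
  live b4: {i,x}→{i,s,x}
  live b5: {i,s,x}→{i,s,x}
  live b6: {i,s,x}→∅
  live b7: {s,x}→{j,s,w,x}
  live b8: {j,s,w,x}→{s,w,x}

Conflict graph:
  i — {s,w,x}
  j — {s,w,x}
  s — {i,j,w,x}
  w — {i,j,s,x}
  x — {i,j,s,w}

N(j) = ["s", "w", "x"]

Answer: ["s", "w", "x"]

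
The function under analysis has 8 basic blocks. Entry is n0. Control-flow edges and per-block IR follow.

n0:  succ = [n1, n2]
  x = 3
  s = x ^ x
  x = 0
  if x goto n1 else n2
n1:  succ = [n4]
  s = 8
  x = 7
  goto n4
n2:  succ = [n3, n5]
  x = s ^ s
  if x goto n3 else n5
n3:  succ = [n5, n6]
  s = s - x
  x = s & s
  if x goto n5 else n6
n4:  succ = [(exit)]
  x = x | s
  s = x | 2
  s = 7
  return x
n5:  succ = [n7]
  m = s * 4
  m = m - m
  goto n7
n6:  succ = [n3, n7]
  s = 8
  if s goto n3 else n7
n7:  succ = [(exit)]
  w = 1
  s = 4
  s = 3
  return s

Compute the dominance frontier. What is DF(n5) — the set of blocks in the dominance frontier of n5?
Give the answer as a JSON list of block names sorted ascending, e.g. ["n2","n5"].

Answer: ["n7"]

Derivation:
idom tree: n1←n0 n2←n0 n3←n2 n4←n1 n5←n2 n6←n3 n7←n2
Dom at joins:
  n3: preds {n2,n6}: {n0,n2} ∩ {n0,n2,n3,n6} = {n0,n2}; idom=n2
  n5: preds {n2,n3}: {n0,n2} ∩ {n0,n2,n3} = {n0,n2}; idom=n2
  n7: preds {n5,n6}: {n0,n2,n5} ∩ {n0,n2,n3,n6} = {n0,n2}; idom=n2

DF walk-up:
  join n3 pred n2: · stop@n2
  join n3 pred n6: n6→n3 stop@n2
  join n5 pred n2: · stop@n2
  join n5 pred n3: n3 stop@n2
  join n7 pred n5: n5 stop@n2
  join n7 pred n6: n6→n3 stop@n2
  n0: DF=∅
  n1: DF=∅
  n2: DF=∅
  n3: DF={n3,n5,n7}
  n4: DF=∅
  n5: DF={n7}
  n6: DF={n3,n7}
  n7: DF=∅

DF(n5) = ["n7"]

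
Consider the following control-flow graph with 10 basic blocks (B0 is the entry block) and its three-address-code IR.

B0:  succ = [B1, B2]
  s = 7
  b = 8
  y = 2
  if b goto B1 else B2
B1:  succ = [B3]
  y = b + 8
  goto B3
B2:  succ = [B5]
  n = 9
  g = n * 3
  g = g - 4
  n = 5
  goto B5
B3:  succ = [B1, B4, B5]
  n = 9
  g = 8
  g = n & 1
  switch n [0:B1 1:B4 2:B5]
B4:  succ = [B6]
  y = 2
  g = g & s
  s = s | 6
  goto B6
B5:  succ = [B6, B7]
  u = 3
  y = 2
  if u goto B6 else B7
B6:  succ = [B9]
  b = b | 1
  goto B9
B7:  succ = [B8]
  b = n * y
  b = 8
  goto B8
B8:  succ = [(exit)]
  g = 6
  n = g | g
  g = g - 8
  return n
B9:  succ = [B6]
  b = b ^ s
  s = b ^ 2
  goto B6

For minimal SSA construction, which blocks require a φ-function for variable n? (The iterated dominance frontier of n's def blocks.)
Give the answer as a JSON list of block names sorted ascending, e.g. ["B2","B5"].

idom tree: B1←B0 B2←B0 B3←B1 B4←B3 B5←B0 B6←B0 B7←B5 B8←B7 B9←B6
Dom∩ at merges:
  B1: preds {B0,B3}: {B0} ∩ {B0,B1,B3} = {B0}; idom=B0
  B5: preds {B2,B3}: {B0,B2} ∩ {B0,B1,B3} = {B0}; idom=B0
  B6: preds {B4,B5,B9}: {B0,B1,B3,B4} ∩ {B0,B5} ∩ {B0,B6,B9} = {B0}; idom=B0

DF walk-up:
  B1←B0: walk · to B0
  B1←B3: walk B3→B1 to B0
  B5←B2: walk B2 to B0
  B5←B3: walk B3→B1 to B0
  B6←B4: walk B4→B3→B1 to B0
  B6←B5: walk B5 to B0
  B6←B9: walk B9→B6 to B0
  B0: DF=∅
  B1: DF={B1,B5,B6}
  B2: DF={B5}
  B3: DF={B1,B5,B6}
  B4: DF={B6}
  B5: DF={B6}
  B6: DF={B6}
  B7: DF=∅
  B8: DF=∅
  B9: DF={B6}

φ for n: defs {B2,B3,B8}
  DF⁺ = {B1,B5,B6}

Answer: ["B1", "B5", "B6"]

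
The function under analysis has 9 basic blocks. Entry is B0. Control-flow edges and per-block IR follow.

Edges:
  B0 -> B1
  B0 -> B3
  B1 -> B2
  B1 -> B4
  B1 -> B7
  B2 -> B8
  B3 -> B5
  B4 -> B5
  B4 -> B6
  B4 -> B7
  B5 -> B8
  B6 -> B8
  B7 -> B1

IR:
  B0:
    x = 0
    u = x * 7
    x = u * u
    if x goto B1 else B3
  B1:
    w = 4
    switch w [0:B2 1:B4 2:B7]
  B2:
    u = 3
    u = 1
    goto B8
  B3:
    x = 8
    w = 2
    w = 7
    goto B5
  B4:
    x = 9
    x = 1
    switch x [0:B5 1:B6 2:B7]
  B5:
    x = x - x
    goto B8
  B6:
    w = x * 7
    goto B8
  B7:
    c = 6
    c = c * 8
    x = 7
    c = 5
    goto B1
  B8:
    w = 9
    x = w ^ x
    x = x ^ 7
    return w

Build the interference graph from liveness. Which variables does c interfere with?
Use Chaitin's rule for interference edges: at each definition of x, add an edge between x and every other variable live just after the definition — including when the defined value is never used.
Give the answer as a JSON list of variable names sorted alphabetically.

Per-block:
  B0: {u,x} / ∅
  B1: {w} / ∅
  B2: {u} / ∅
  B3: {w,x} / ∅
  B4: {x} / ∅
  B5: {x} / {x}
  B6: {w} / {x}
  B7: {c,x} / ∅
  B8: {w,x} / {x}

Backward fixpoint:
  B0: in=∅ out={x}
  B1: in={x} out={x}
  B2: in={x} out={x}
  B3: in=∅ out={x}
  B4: in=∅ out={x}
  B5: in={x} out={x}
  B6: in={x} out={x}
  B7: in=∅ out={x}
  B8: in={x} out=∅

Interfere edges:
  c↔{x}
  u↔{x}
  w↔{x}
  x↔{c,u,w}

N(c) = ["x"]

Answer: ["x"]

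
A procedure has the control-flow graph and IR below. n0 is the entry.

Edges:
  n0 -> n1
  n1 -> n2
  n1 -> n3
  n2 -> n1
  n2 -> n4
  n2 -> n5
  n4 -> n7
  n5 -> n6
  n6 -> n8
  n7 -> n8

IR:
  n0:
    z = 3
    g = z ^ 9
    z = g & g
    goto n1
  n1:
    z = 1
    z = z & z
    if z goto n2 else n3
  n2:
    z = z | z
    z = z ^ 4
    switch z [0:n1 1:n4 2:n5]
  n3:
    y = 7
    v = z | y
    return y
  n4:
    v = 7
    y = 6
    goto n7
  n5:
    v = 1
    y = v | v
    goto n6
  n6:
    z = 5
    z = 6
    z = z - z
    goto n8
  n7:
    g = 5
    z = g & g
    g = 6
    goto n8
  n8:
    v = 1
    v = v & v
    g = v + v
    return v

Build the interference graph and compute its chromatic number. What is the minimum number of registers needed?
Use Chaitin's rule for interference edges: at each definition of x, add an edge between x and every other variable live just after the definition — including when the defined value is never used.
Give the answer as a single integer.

def/use:
  n0: {g,z} / ∅
  n1: {z} / ∅
  n2: {z} / {z}
  n3: {v,y} / {z}
  n4: {v,y} / ∅
  n5: {v,y} / ∅
  n6: {z} / ∅
  n7: {g,z} / ∅
  n8: {g,v} / ∅

Backward fixpoint:
  n0 li=∅ lo=∅
  n1 li=∅ lo={z}
  n2 li={z} lo=∅
  n3 li={z} lo=∅
  n4 li=∅ lo=∅
  n5 li=∅ lo=∅
  n6 li=∅ lo=∅
  n7 li=∅ lo=∅
  n8 li=∅ lo=∅

Interference:
  g↔{v}
  v↔{g,y}
  y↔{v,z}
  z↔{y}

Registers:
  {g,v} pairwise interfere (2-clique) ⇒ χ ≥ 2
  assign g→R1 v→R0 y→R1 z→R0 — no edge inside a register ⇒ χ ≤ 2
  χ = 2

Answer: 2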